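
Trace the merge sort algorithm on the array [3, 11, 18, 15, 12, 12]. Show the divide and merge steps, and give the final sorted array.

Merge sort trace:

Split: [3, 11, 18, 15, 12, 12] -> [3, 11, 18] and [15, 12, 12]
  Split: [3, 11, 18] -> [3] and [11, 18]
    Split: [11, 18] -> [11] and [18]
    Merge: [11] + [18] -> [11, 18]
  Merge: [3] + [11, 18] -> [3, 11, 18]
  Split: [15, 12, 12] -> [15] and [12, 12]
    Split: [12, 12] -> [12] and [12]
    Merge: [12] + [12] -> [12, 12]
  Merge: [15] + [12, 12] -> [12, 12, 15]
Merge: [3, 11, 18] + [12, 12, 15] -> [3, 11, 12, 12, 15, 18]

Final sorted array: [3, 11, 12, 12, 15, 18]

The merge sort proceeds by recursively splitting the array and merging sorted halves.
After all merges, the sorted array is [3, 11, 12, 12, 15, 18].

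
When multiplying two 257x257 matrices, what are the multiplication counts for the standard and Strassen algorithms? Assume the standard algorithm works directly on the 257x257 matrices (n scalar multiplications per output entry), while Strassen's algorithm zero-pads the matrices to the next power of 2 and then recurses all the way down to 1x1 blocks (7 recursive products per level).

Matrix multiplication for 257x257 matrices:

Strassen's algorithm requires power-of-2 dimensions. Pad 257x257 to 512x512 (next power of 2).

Standard algorithm: 257^3 = 16974593 multiplications
Strassen's algorithm: 7^(log2(512)) = 7^9 = 40353607 multiplications
Difference: 16974593 - 40353607 = -23379014 (Strassen uses MORE here due to padding overhead — for small or just-over-power-of-2 n, padding can outweigh the per-level savings)

Standard: 16974593 multiplications (257^3). Strassen: 40353607 multiplications (7^9, after padding to 512x512). Strassen reduces 8 recursive multiplications to 7 at each level.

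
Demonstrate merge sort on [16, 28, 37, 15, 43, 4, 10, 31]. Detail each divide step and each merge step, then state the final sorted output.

Merge sort trace:

Split: [16, 28, 37, 15, 43, 4, 10, 31] -> [16, 28, 37, 15] and [43, 4, 10, 31]
  Split: [16, 28, 37, 15] -> [16, 28] and [37, 15]
    Split: [16, 28] -> [16] and [28]
    Merge: [16] + [28] -> [16, 28]
    Split: [37, 15] -> [37] and [15]
    Merge: [37] + [15] -> [15, 37]
  Merge: [16, 28] + [15, 37] -> [15, 16, 28, 37]
  Split: [43, 4, 10, 31] -> [43, 4] and [10, 31]
    Split: [43, 4] -> [43] and [4]
    Merge: [43] + [4] -> [4, 43]
    Split: [10, 31] -> [10] and [31]
    Merge: [10] + [31] -> [10, 31]
  Merge: [4, 43] + [10, 31] -> [4, 10, 31, 43]
Merge: [15, 16, 28, 37] + [4, 10, 31, 43] -> [4, 10, 15, 16, 28, 31, 37, 43]

Final sorted array: [4, 10, 15, 16, 28, 31, 37, 43]

The merge sort proceeds by recursively splitting the array and merging sorted halves.
After all merges, the sorted array is [4, 10, 15, 16, 28, 31, 37, 43].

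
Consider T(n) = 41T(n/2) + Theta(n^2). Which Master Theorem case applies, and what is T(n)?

Master Theorem for T(n) = 41T(n/2) + O(n^2):

a = 41, b = 2, c = 2
log_b(a) = log_2(41) = 5.3576

Case 1: c = 2 < log_2(41) = 5.3576
T(n) = O(n^(log_2 41))

For T(n) = 41T(n/2) + O(n^2): log_2(41) = 5.3576. This is Case 1 of the Master Theorem (c < log_b(a), work dominated by leaves), giving O(n^(log_2 41)).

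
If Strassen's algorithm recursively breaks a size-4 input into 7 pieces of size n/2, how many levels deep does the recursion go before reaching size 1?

For divide and conquer with division factor 2:

Problem sizes at each level:
Level 0: 4
Level 1: 2
Level 2: 1

The root is level 0 and the size-1 base case is level 2 (the tree spans levels 0 through 2, i.e. 3 levels counting the root), so the depth is the number of divisions: log_2(4) = 2

The recursion tree depth is log_2(4) = 2. At each level, the problem size is divided by 2, so it takes 2 divisions to reduce to a base case of size 1. The algorithm makes 7 recursive calls at each level.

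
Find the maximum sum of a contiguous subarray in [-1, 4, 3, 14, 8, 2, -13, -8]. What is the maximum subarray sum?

Using Kadane's algorithm on [-1, 4, 3, 14, 8, 2, -13, -8]:

Scanning through the array:
Position 1 (value 4): max_ending_here = 4, max_so_far = 4
Position 2 (value 3): max_ending_here = 7, max_so_far = 7
Position 3 (value 14): max_ending_here = 21, max_so_far = 21
Position 4 (value 8): max_ending_here = 29, max_so_far = 29
Position 5 (value 2): max_ending_here = 31, max_so_far = 31
Position 6 (value -13): max_ending_here = 18, max_so_far = 31
Position 7 (value -8): max_ending_here = 10, max_so_far = 31

Maximum subarray: [4, 3, 14, 8, 2]
Maximum sum: 31

The maximum subarray is [4, 3, 14, 8, 2] with sum 31. This subarray runs from index 1 to index 5.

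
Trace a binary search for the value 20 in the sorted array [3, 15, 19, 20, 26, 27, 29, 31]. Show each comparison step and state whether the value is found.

Binary search for 20 in [3, 15, 19, 20, 26, 27, 29, 31]:

lo=0, hi=7, mid=3, arr[mid]=20 -> Found target at index 3!

Binary search finds 20 at index 3 after 1 comparisons. The search repeatedly halves the search space by comparing with the middle element.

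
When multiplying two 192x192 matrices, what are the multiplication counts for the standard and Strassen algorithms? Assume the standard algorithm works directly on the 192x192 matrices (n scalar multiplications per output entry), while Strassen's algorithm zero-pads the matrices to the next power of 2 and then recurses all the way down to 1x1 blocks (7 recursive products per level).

Matrix multiplication for 192x192 matrices:

Strassen's algorithm requires power-of-2 dimensions. Pad 192x192 to 256x256 (next power of 2).

Standard algorithm: 192^3 = 7077888 multiplications
Strassen's algorithm: 7^(log2(256)) = 7^8 = 5764801 multiplications
Savings: 7077888 - 5764801 = 1313087 multiplications

Standard: 7077888 multiplications (192^3). Strassen: 5764801 multiplications (7^8, after padding to 256x256). Strassen reduces 8 recursive multiplications to 7 at each level.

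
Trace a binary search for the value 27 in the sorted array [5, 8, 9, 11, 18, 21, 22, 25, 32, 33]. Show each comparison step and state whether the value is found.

Binary search for 27 in [5, 8, 9, 11, 18, 21, 22, 25, 32, 33]:

lo=0, hi=9, mid=4, arr[mid]=18 -> 18 < 27, search right half
lo=5, hi=9, mid=7, arr[mid]=25 -> 25 < 27, search right half
lo=8, hi=9, mid=8, arr[mid]=32 -> 32 > 27, search left half
lo=8 > hi=7, target 27 not found

Binary search determines that 27 is not in the array after 3 comparisons. The search space was exhausted without finding the target.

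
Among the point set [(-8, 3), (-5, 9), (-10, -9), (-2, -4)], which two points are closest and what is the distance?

Computing all pairwise distances among 4 points:

d((-8, 3), (-5, 9)) = 6.7082 <-- minimum
d((-8, 3), (-10, -9)) = 12.1655
d((-8, 3), (-2, -4)) = 9.2195
d((-5, 9), (-10, -9)) = 18.6815
d((-5, 9), (-2, -4)) = 13.3417
d((-10, -9), (-2, -4)) = 9.434

Closest pair: (-8, 3) and (-5, 9) with distance 6.7082

The closest pair is (-8, 3) and (-5, 9) with Euclidean distance 6.7082. For 4 points, brute-force pairwise comparison is shown above. For large n, the divide-and-conquer algorithm (sort by x, recurse on halves, check the dividing strip) achieves O(n log n).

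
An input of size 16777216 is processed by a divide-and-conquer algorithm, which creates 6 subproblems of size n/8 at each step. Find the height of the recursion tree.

For divide and conquer with division factor 8:

Problem sizes at each level:
Level 0: 16777216
Level 1: 2097152
Level 2: 262144
Level 3: 32768
Level 4: 4096
Level 5: 512
Level 6: 64
Level 7: 8
Level 8: 1

The root is level 0 and the size-1 base case is level 8 (the tree spans levels 0 through 8, i.e. 9 levels counting the root), so the depth is the number of divisions: log_8(16777216) = 8

The recursion tree depth is log_8(16777216) = 8. At each level, the problem size is divided by 8, so it takes 8 divisions to reduce to a base case of size 1. The algorithm makes 6 recursive calls at each level.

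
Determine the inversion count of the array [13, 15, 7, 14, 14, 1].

Finding inversions in [13, 15, 7, 14, 14, 1]:

(0, 2): arr[0]=13 > arr[2]=7
(0, 5): arr[0]=13 > arr[5]=1
(1, 2): arr[1]=15 > arr[2]=7
(1, 3): arr[1]=15 > arr[3]=14
(1, 4): arr[1]=15 > arr[4]=14
(1, 5): arr[1]=15 > arr[5]=1
(2, 5): arr[2]=7 > arr[5]=1
(3, 5): arr[3]=14 > arr[5]=1
(4, 5): arr[4]=14 > arr[5]=1

Total inversions: 9

The array has 9 inversion(s): (0,2), (0,5), (1,2), (1,3), (1,4), (1,5), (2,5), (3,5), (4,5). Each pair (i,j) satisfies i < j and arr[i] > arr[j].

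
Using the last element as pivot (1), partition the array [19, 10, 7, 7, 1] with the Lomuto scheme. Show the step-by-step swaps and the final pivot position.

Lomuto partition with pivot = 1:

Initial array: [19, 10, 7, 7, 1]

arr[0]=19 > 1: no swap
arr[1]=10 > 1: no swap
arr[2]=7 > 1: no swap
arr[3]=7 > 1: no swap

Place pivot at position 0: [1, 10, 7, 7, 19]
Pivot position: 0

After partitioning with pivot 1, the array becomes [1, 10, 7, 7, 19]. The pivot is placed at index 0. All elements to the left of the pivot are <= 1, and all elements to the right are > 1.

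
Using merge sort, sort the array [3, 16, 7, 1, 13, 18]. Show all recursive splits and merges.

Merge sort trace:

Split: [3, 16, 7, 1, 13, 18] -> [3, 16, 7] and [1, 13, 18]
  Split: [3, 16, 7] -> [3] and [16, 7]
    Split: [16, 7] -> [16] and [7]
    Merge: [16] + [7] -> [7, 16]
  Merge: [3] + [7, 16] -> [3, 7, 16]
  Split: [1, 13, 18] -> [1] and [13, 18]
    Split: [13, 18] -> [13] and [18]
    Merge: [13] + [18] -> [13, 18]
  Merge: [1] + [13, 18] -> [1, 13, 18]
Merge: [3, 7, 16] + [1, 13, 18] -> [1, 3, 7, 13, 16, 18]

Final sorted array: [1, 3, 7, 13, 16, 18]

The merge sort proceeds by recursively splitting the array and merging sorted halves.
After all merges, the sorted array is [1, 3, 7, 13, 16, 18].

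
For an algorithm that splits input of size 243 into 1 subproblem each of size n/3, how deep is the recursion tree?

For divide and conquer with division factor 3:

Problem sizes at each level:
Level 0: 243
Level 1: 81
Level 2: 27
Level 3: 9
Level 4: 3
Level 5: 1

The root is level 0 and the size-1 base case is level 5 (the tree spans levels 0 through 5, i.e. 6 levels counting the root), so the depth is the number of divisions: log_3(243) = 5

The recursion tree depth is log_3(243) = 5. At each level, the problem size is divided by 3, so it takes 5 divisions to reduce to a base case of size 1. The algorithm makes 1 recursive call at each level.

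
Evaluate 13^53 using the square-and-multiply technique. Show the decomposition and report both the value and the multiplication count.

Computing 13^53 by squaring (build up from 13^1; each line after the first costs one multiplication):

13^1 = 13
13^2 = (13^1)^2 = 13^2 = 169
13^3 = 13 * 13^2 = 13 * 169 = 2197
13^6 = (13^3)^2 = 2197^2 = 4826809
13^12 = (13^6)^2 = 4826809^2 = 23298085122481
13^13 = 13 * 13^12 = 13 * 23298085122481 = 302875106592253
13^26 = (13^13)^2 = 302875106592253^2 = 91733330193268616658399616009
13^52 = (13^26)^2 = 91733330193268616658399616009^2 = 8415003868347247618489696679505181495471801448798649088081
13^53 = 13 * 13^52 = 13 * 8415003868347247618489696679505181495471801448798649088081 = 109395050288514219040366056833567359441133418834382438145053

Result: 109395050288514219040366056833567359441133418834382438145053
Multiplications needed: 8 (8 lines after 13^1)

13^53 = 109395050288514219040366056833567359441133418834382438145053. Using exponentiation by squaring, this requires 8 multiplications. The key idea: if the exponent is even, square the half-power; if odd, multiply by the base once.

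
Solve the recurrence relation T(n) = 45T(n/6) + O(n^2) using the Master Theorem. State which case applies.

Master Theorem for T(n) = 45T(n/6) + O(n^2):

a = 45, b = 6, c = 2
log_b(a) = log_6(45) = 2.1245

Case 1: c = 2 < log_6(45) = 2.1245
T(n) = O(n^(log_6 45))

For T(n) = 45T(n/6) + O(n^2): log_6(45) = 2.1245. This is Case 1 of the Master Theorem (c < log_b(a), work dominated by leaves), giving O(n^(log_6 45)).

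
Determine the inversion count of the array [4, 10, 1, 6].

Finding inversions in [4, 10, 1, 6]:

(0, 2): arr[0]=4 > arr[2]=1
(1, 2): arr[1]=10 > arr[2]=1
(1, 3): arr[1]=10 > arr[3]=6

Total inversions: 3

The array has 3 inversion(s): (0,2), (1,2), (1,3). Each pair (i,j) satisfies i < j and arr[i] > arr[j].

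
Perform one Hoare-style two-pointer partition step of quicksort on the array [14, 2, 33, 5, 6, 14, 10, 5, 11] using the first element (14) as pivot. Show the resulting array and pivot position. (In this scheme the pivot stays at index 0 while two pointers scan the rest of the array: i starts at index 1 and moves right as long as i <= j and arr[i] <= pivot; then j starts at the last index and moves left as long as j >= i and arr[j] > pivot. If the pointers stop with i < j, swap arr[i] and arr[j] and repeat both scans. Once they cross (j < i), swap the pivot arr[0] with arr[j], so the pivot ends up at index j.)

Hoare-style two-pointer partition with pivot = 14:

Initial array: [14, 2, 33, 5, 6, 14, 10, 5, 11]

Pointers start at i = 1, j = 8.
i stops at index 2 (arr[2]=33 > 14), j stops at index 8 (arr[8]=11 <= 14): swap arr[2] and arr[8], array becomes [14, 2, 11, 5, 6, 14, 10, 5, 33]
i ends at 8, j ends at 7: the pointers have crossed (j < i), so scanning stops.

Swap pivot arr[0] with arr[7] to place pivot at position 7: [5, 2, 11, 5, 6, 14, 10, 14, 33]
Pivot position: 7

After partitioning with pivot 14, the array becomes [5, 2, 11, 5, 6, 14, 10, 14, 33]. The pivot is placed at index 7. All elements to the left of the pivot are <= 14, and all elements to the right are > 14.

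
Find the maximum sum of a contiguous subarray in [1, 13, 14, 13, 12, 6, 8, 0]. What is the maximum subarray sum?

Using Kadane's algorithm on [1, 13, 14, 13, 12, 6, 8, 0]:

Scanning through the array:
Position 1 (value 13): max_ending_here = 14, max_so_far = 14
Position 2 (value 14): max_ending_here = 28, max_so_far = 28
Position 3 (value 13): max_ending_here = 41, max_so_far = 41
Position 4 (value 12): max_ending_here = 53, max_so_far = 53
Position 5 (value 6): max_ending_here = 59, max_so_far = 59
Position 6 (value 8): max_ending_here = 67, max_so_far = 67
Position 7 (value 0): max_ending_here = 67, max_so_far = 67

Maximum subarray: [1, 13, 14, 13, 12, 6, 8]
Maximum sum: 67

The maximum subarray is [1, 13, 14, 13, 12, 6, 8] with sum 67. This subarray runs from index 0 to index 6.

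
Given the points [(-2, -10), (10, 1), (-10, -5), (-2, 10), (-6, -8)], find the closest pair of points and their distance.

Computing all pairwise distances among 5 points:

d((-2, -10), (10, 1)) = 16.2788
d((-2, -10), (-10, -5)) = 9.434
d((-2, -10), (-2, 10)) = 20.0
d((-2, -10), (-6, -8)) = 4.4721 <-- minimum
d((10, 1), (-10, -5)) = 20.8806
d((10, 1), (-2, 10)) = 15.0
d((10, 1), (-6, -8)) = 18.3576
d((-10, -5), (-2, 10)) = 17.0
d((-10, -5), (-6, -8)) = 5.0
d((-2, 10), (-6, -8)) = 18.4391

Closest pair: (-2, -10) and (-6, -8) with distance 4.4721

The closest pair is (-2, -10) and (-6, -8) with Euclidean distance 4.4721. For 5 points, brute-force pairwise comparison is shown above. For large n, the divide-and-conquer algorithm (sort by x, recurse on halves, check the dividing strip) achieves O(n log n).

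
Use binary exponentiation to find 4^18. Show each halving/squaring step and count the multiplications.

Computing 4^18 by squaring (build up from 4^1; each line after the first costs one multiplication):

4^1 = 4
4^2 = (4^1)^2 = 4^2 = 16
4^4 = (4^2)^2 = 16^2 = 256
4^8 = (4^4)^2 = 256^2 = 65536
4^9 = 4 * 4^8 = 4 * 65536 = 262144
4^18 = (4^9)^2 = 262144^2 = 68719476736

Result: 68719476736
Multiplications needed: 5 (5 lines after 4^1)

4^18 = 68719476736. Using exponentiation by squaring, this requires 5 multiplications. The key idea: if the exponent is even, square the half-power; if odd, multiply by the base once.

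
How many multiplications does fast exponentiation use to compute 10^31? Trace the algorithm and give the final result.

Computing 10^31 by squaring (build up from 10^1; each line after the first costs one multiplication):

10^1 = 10
10^2 = (10^1)^2 = 10^2 = 100
10^3 = 10 * 10^2 = 10 * 100 = 1000
10^6 = (10^3)^2 = 1000^2 = 1000000
10^7 = 10 * 10^6 = 10 * 1000000 = 10000000
10^14 = (10^7)^2 = 10000000^2 = 100000000000000
10^15 = 10 * 10^14 = 10 * 100000000000000 = 1000000000000000
10^30 = (10^15)^2 = 1000000000000000^2 = 1000000000000000000000000000000
10^31 = 10 * 10^30 = 10 * 1000000000000000000000000000000 = 10000000000000000000000000000000

Result: 10000000000000000000000000000000
Multiplications needed: 8 (8 lines after 10^1)

10^31 = 10000000000000000000000000000000. Using exponentiation by squaring, this requires 8 multiplications. The key idea: if the exponent is even, square the half-power; if odd, multiply by the base once.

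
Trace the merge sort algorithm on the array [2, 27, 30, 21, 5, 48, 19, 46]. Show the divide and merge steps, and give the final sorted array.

Merge sort trace:

Split: [2, 27, 30, 21, 5, 48, 19, 46] -> [2, 27, 30, 21] and [5, 48, 19, 46]
  Split: [2, 27, 30, 21] -> [2, 27] and [30, 21]
    Split: [2, 27] -> [2] and [27]
    Merge: [2] + [27] -> [2, 27]
    Split: [30, 21] -> [30] and [21]
    Merge: [30] + [21] -> [21, 30]
  Merge: [2, 27] + [21, 30] -> [2, 21, 27, 30]
  Split: [5, 48, 19, 46] -> [5, 48] and [19, 46]
    Split: [5, 48] -> [5] and [48]
    Merge: [5] + [48] -> [5, 48]
    Split: [19, 46] -> [19] and [46]
    Merge: [19] + [46] -> [19, 46]
  Merge: [5, 48] + [19, 46] -> [5, 19, 46, 48]
Merge: [2, 21, 27, 30] + [5, 19, 46, 48] -> [2, 5, 19, 21, 27, 30, 46, 48]

Final sorted array: [2, 5, 19, 21, 27, 30, 46, 48]

The merge sort proceeds by recursively splitting the array and merging sorted halves.
After all merges, the sorted array is [2, 5, 19, 21, 27, 30, 46, 48].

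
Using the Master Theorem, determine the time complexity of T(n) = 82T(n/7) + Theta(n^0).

Master Theorem for T(n) = 82T(n/7) + O(n^0):

a = 82, b = 7, c = 0
log_b(a) = log_7(82) = 2.2646

Case 1: c = 0 < log_7(82) = 2.2646
T(n) = O(n^(log_7 82))

For T(n) = 82T(n/7) + O(n^0): log_7(82) = 2.2646. This is Case 1 of the Master Theorem (c < log_b(a), work dominated by leaves), giving O(n^(log_7 82)).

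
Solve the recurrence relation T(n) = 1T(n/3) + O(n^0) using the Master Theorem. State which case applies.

Master Theorem for T(n) = 1T(n/3) + O(n^0):

a = 1, b = 3, c = 0
log_b(a) = log_3(1) = 0.0000

Case 2: c = 0 = log_3(1) = 0.0000
T(n) = O(n^0 log n) = O(log n)

For T(n) = 1T(n/3) + O(n^0): log_3(1) = 0.0000. This is Case 2 of the Master Theorem (c = log_b(a), equal work at all levels), giving O(log n).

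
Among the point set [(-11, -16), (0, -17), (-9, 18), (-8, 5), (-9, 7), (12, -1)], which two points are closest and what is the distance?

Computing all pairwise distances among 6 points:

d((-11, -16), (0, -17)) = 11.0454
d((-11, -16), (-9, 18)) = 34.0588
d((-11, -16), (-8, 5)) = 21.2132
d((-11, -16), (-9, 7)) = 23.0868
d((-11, -16), (12, -1)) = 27.4591
d((0, -17), (-9, 18)) = 36.1386
d((0, -17), (-8, 5)) = 23.4094
d((0, -17), (-9, 7)) = 25.632
d((0, -17), (12, -1)) = 20.0
d((-9, 18), (-8, 5)) = 13.0384
d((-9, 18), (-9, 7)) = 11.0
d((-9, 18), (12, -1)) = 28.3196
d((-8, 5), (-9, 7)) = 2.2361 <-- minimum
d((-8, 5), (12, -1)) = 20.8806
d((-9, 7), (12, -1)) = 22.4722

Closest pair: (-8, 5) and (-9, 7) with distance 2.2361

The closest pair is (-8, 5) and (-9, 7) with Euclidean distance 2.2361. For 6 points, brute-force pairwise comparison is shown above. For large n, the divide-and-conquer algorithm (sort by x, recurse on halves, check the dividing strip) achieves O(n log n).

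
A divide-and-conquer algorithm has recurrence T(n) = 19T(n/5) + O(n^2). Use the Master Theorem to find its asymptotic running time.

Master Theorem for T(n) = 19T(n/5) + O(n^2):

a = 19, b = 5, c = 2
log_b(a) = log_5(19) = 1.8295

Case 3: c = 2 > log_5(19) = 1.8295
T(n) = O(n^2) = O(n^2)

For T(n) = 19T(n/5) + O(n^2): log_5(19) = 1.8295. This is Case 3 of the Master Theorem (c > log_b(a), work dominated by root), giving O(n^2).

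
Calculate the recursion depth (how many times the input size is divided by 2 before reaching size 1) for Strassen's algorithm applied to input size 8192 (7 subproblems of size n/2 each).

For divide and conquer with division factor 2:

Problem sizes at each level:
Level 0: 8192
Level 1: 4096
Level 2: 2048
Level 3: 1024
Level 4: 512
Level 5: 256
Level 6: 128
Level 7: 64
Level 8: 32
Level 9: 16
Level 10: 8
Level 11: 4
Level 12: 2
Level 13: 1

The root is level 0 and the size-1 base case is level 13 (the tree spans levels 0 through 13, i.e. 14 levels counting the root), so the depth is the number of divisions: log_2(8192) = 13

The recursion tree depth is log_2(8192) = 13. At each level, the problem size is divided by 2, so it takes 13 divisions to reduce to a base case of size 1. The algorithm makes 7 recursive calls at each level.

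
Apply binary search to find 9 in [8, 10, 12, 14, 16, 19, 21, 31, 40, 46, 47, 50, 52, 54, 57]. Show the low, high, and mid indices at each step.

Binary search for 9 in [8, 10, 12, 14, 16, 19, 21, 31, 40, 46, 47, 50, 52, 54, 57]:

lo=0, hi=14, mid=7, arr[mid]=31 -> 31 > 9, search left half
lo=0, hi=6, mid=3, arr[mid]=14 -> 14 > 9, search left half
lo=0, hi=2, mid=1, arr[mid]=10 -> 10 > 9, search left half
lo=0, hi=0, mid=0, arr[mid]=8 -> 8 < 9, search right half
lo=1 > hi=0, target 9 not found

Binary search determines that 9 is not in the array after 4 comparisons. The search space was exhausted without finding the target.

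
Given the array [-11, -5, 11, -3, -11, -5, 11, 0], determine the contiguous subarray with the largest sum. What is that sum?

Using Kadane's algorithm on [-11, -5, 11, -3, -11, -5, 11, 0]:

Scanning through the array:
Position 1 (value -5): max_ending_here = -5, max_so_far = -5
Position 2 (value 11): max_ending_here = 11, max_so_far = 11
Position 3 (value -3): max_ending_here = 8, max_so_far = 11
Position 4 (value -11): max_ending_here = -3, max_so_far = 11
Position 5 (value -5): max_ending_here = -5, max_so_far = 11
Position 6 (value 11): max_ending_here = 11, max_so_far = 11
Position 7 (value 0): max_ending_here = 11, max_so_far = 11

Maximum subarray: [11]
Maximum sum: 11

The maximum subarray is [11] with sum 11. This subarray runs from index 2 to index 2.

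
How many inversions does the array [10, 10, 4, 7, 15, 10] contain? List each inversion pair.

Finding inversions in [10, 10, 4, 7, 15, 10]:

(0, 2): arr[0]=10 > arr[2]=4
(0, 3): arr[0]=10 > arr[3]=7
(1, 2): arr[1]=10 > arr[2]=4
(1, 3): arr[1]=10 > arr[3]=7
(4, 5): arr[4]=15 > arr[5]=10

Total inversions: 5

The array has 5 inversion(s): (0,2), (0,3), (1,2), (1,3), (4,5). Each pair (i,j) satisfies i < j and arr[i] > arr[j].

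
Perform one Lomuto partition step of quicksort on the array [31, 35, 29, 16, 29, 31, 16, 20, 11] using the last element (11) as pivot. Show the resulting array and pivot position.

Lomuto partition with pivot = 11:

Initial array: [31, 35, 29, 16, 29, 31, 16, 20, 11]

arr[0]=31 > 11: no swap
arr[1]=35 > 11: no swap
arr[2]=29 > 11: no swap
arr[3]=16 > 11: no swap
arr[4]=29 > 11: no swap
arr[5]=31 > 11: no swap
arr[6]=16 > 11: no swap
arr[7]=20 > 11: no swap

Place pivot at position 0: [11, 35, 29, 16, 29, 31, 16, 20, 31]
Pivot position: 0

After partitioning with pivot 11, the array becomes [11, 35, 29, 16, 29, 31, 16, 20, 31]. The pivot is placed at index 0. All elements to the left of the pivot are <= 11, and all elements to the right are > 11.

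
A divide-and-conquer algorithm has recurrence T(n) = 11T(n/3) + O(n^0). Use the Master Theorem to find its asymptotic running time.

Master Theorem for T(n) = 11T(n/3) + O(n^0):

a = 11, b = 3, c = 0
log_b(a) = log_3(11) = 2.1827

Case 1: c = 0 < log_3(11) = 2.1827
T(n) = O(n^(log_3 11))

For T(n) = 11T(n/3) + O(n^0): log_3(11) = 2.1827. This is Case 1 of the Master Theorem (c < log_b(a), work dominated by leaves), giving O(n^(log_3 11)).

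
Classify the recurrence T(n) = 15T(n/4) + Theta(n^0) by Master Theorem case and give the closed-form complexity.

Master Theorem for T(n) = 15T(n/4) + O(n^0):

a = 15, b = 4, c = 0
log_b(a) = log_4(15) = 1.9534

Case 1: c = 0 < log_4(15) = 1.9534
T(n) = O(n^(log_4 15))

For T(n) = 15T(n/4) + O(n^0): log_4(15) = 1.9534. This is Case 1 of the Master Theorem (c < log_b(a), work dominated by leaves), giving O(n^(log_4 15)).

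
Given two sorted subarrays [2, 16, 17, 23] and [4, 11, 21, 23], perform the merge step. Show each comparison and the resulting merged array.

Merging process:

Compare 2 vs 4: take 2 from left. Merged: [2]
Compare 16 vs 4: take 4 from right. Merged: [2, 4]
Compare 16 vs 11: take 11 from right. Merged: [2, 4, 11]
Compare 16 vs 21: take 16 from left. Merged: [2, 4, 11, 16]
Compare 17 vs 21: take 17 from left. Merged: [2, 4, 11, 16, 17]
Compare 23 vs 21: take 21 from right. Merged: [2, 4, 11, 16, 17, 21]
Compare 23 vs 23: take 23 from left. Merged: [2, 4, 11, 16, 17, 21, 23]
Append remaining from right: [23]. Merged: [2, 4, 11, 16, 17, 21, 23, 23]

Final merged array: [2, 4, 11, 16, 17, 21, 23, 23]
Total comparisons: 7

The merged array is [2, 4, 11, 16, 17, 21, 23, 23], requiring 7 comparisons. The merge step runs in O(n) time where n is the total number of elements.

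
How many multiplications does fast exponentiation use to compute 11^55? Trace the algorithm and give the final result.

Computing 11^55 by squaring (build up from 11^1; each line after the first costs one multiplication):

11^1 = 11
11^2 = (11^1)^2 = 11^2 = 121
11^3 = 11 * 11^2 = 11 * 121 = 1331
11^6 = (11^3)^2 = 1331^2 = 1771561
11^12 = (11^6)^2 = 1771561^2 = 3138428376721
11^13 = 11 * 11^12 = 11 * 3138428376721 = 34522712143931
11^26 = (11^13)^2 = 34522712143931^2 = 1191817653772720942460132761
11^27 = 11 * 11^26 = 11 * 1191817653772720942460132761 = 13109994191499930367061460371
11^54 = (11^27)^2 = 13109994191499930367061460371^2 = 171871947701161912897410416779483616222663749691203457641
11^55 = 11 * 11^54 = 11 * 171871947701161912897410416779483616222663749691203457641 = 1890591424712781041871514584574319778449301246603238034051

Result: 1890591424712781041871514584574319778449301246603238034051
Multiplications needed: 9 (9 lines after 11^1)

11^55 = 1890591424712781041871514584574319778449301246603238034051. Using exponentiation by squaring, this requires 9 multiplications. The key idea: if the exponent is even, square the half-power; if odd, multiply by the base once.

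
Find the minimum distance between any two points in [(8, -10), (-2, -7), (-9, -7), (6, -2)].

Computing all pairwise distances among 4 points:

d((8, -10), (-2, -7)) = 10.4403
d((8, -10), (-9, -7)) = 17.2627
d((8, -10), (6, -2)) = 8.2462
d((-2, -7), (-9, -7)) = 7.0 <-- minimum
d((-2, -7), (6, -2)) = 9.434
d((-9, -7), (6, -2)) = 15.8114

Closest pair: (-2, -7) and (-9, -7) with distance 7.0

The closest pair is (-2, -7) and (-9, -7) with Euclidean distance 7.0. For 4 points, brute-force pairwise comparison is shown above. For large n, the divide-and-conquer algorithm (sort by x, recurse on halves, check the dividing strip) achieves O(n log n).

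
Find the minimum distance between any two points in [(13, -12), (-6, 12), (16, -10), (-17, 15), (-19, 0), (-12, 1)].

Computing all pairwise distances among 6 points:

d((13, -12), (-6, 12)) = 30.6105
d((13, -12), (16, -10)) = 3.6056 <-- minimum
d((13, -12), (-17, 15)) = 40.3609
d((13, -12), (-19, 0)) = 34.176
d((13, -12), (-12, 1)) = 28.178
d((-6, 12), (16, -10)) = 31.1127
d((-6, 12), (-17, 15)) = 11.4018
d((-6, 12), (-19, 0)) = 17.6918
d((-6, 12), (-12, 1)) = 12.53
d((16, -10), (-17, 15)) = 41.4005
d((16, -10), (-19, 0)) = 36.4005
d((16, -10), (-12, 1)) = 30.0832
d((-17, 15), (-19, 0)) = 15.1327
d((-17, 15), (-12, 1)) = 14.8661
d((-19, 0), (-12, 1)) = 7.0711

Closest pair: (13, -12) and (16, -10) with distance 3.6056

The closest pair is (13, -12) and (16, -10) with Euclidean distance 3.6056. For 6 points, brute-force pairwise comparison is shown above. For large n, the divide-and-conquer algorithm (sort by x, recurse on halves, check the dividing strip) achieves O(n log n).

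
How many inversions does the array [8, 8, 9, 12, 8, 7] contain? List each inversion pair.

Finding inversions in [8, 8, 9, 12, 8, 7]:

(0, 5): arr[0]=8 > arr[5]=7
(1, 5): arr[1]=8 > arr[5]=7
(2, 4): arr[2]=9 > arr[4]=8
(2, 5): arr[2]=9 > arr[5]=7
(3, 4): arr[3]=12 > arr[4]=8
(3, 5): arr[3]=12 > arr[5]=7
(4, 5): arr[4]=8 > arr[5]=7

Total inversions: 7

The array has 7 inversion(s): (0,5), (1,5), (2,4), (2,5), (3,4), (3,5), (4,5). Each pair (i,j) satisfies i < j and arr[i] > arr[j].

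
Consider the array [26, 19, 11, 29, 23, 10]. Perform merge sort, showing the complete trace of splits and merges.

Merge sort trace:

Split: [26, 19, 11, 29, 23, 10] -> [26, 19, 11] and [29, 23, 10]
  Split: [26, 19, 11] -> [26] and [19, 11]
    Split: [19, 11] -> [19] and [11]
    Merge: [19] + [11] -> [11, 19]
  Merge: [26] + [11, 19] -> [11, 19, 26]
  Split: [29, 23, 10] -> [29] and [23, 10]
    Split: [23, 10] -> [23] and [10]
    Merge: [23] + [10] -> [10, 23]
  Merge: [29] + [10, 23] -> [10, 23, 29]
Merge: [11, 19, 26] + [10, 23, 29] -> [10, 11, 19, 23, 26, 29]

Final sorted array: [10, 11, 19, 23, 26, 29]

The merge sort proceeds by recursively splitting the array and merging sorted halves.
After all merges, the sorted array is [10, 11, 19, 23, 26, 29].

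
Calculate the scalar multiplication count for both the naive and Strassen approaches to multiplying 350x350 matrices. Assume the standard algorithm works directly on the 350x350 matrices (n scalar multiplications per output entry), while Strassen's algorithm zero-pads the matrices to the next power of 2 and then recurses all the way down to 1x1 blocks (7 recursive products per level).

Matrix multiplication for 350x350 matrices:

Strassen's algorithm requires power-of-2 dimensions. Pad 350x350 to 512x512 (next power of 2).

Standard algorithm: 350^3 = 42875000 multiplications
Strassen's algorithm: 7^(log2(512)) = 7^9 = 40353607 multiplications
Savings: 42875000 - 40353607 = 2521393 multiplications

Standard: 42875000 multiplications (350^3). Strassen: 40353607 multiplications (7^9, after padding to 512x512). Strassen reduces 8 recursive multiplications to 7 at each level.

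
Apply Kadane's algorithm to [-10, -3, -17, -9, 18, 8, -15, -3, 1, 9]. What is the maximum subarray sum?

Using Kadane's algorithm on [-10, -3, -17, -9, 18, 8, -15, -3, 1, 9]:

Scanning through the array:
Position 1 (value -3): max_ending_here = -3, max_so_far = -3
Position 2 (value -17): max_ending_here = -17, max_so_far = -3
Position 3 (value -9): max_ending_here = -9, max_so_far = -3
Position 4 (value 18): max_ending_here = 18, max_so_far = 18
Position 5 (value 8): max_ending_here = 26, max_so_far = 26
Position 6 (value -15): max_ending_here = 11, max_so_far = 26
Position 7 (value -3): max_ending_here = 8, max_so_far = 26
Position 8 (value 1): max_ending_here = 9, max_so_far = 26
Position 9 (value 9): max_ending_here = 18, max_so_far = 26

Maximum subarray: [18, 8]
Maximum sum: 26

The maximum subarray is [18, 8] with sum 26. This subarray runs from index 4 to index 5.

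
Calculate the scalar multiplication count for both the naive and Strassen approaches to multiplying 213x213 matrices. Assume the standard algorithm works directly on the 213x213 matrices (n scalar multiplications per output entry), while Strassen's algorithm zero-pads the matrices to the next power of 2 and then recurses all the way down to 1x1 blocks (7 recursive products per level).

Matrix multiplication for 213x213 matrices:

Strassen's algorithm requires power-of-2 dimensions. Pad 213x213 to 256x256 (next power of 2).

Standard algorithm: 213^3 = 9663597 multiplications
Strassen's algorithm: 7^(log2(256)) = 7^8 = 5764801 multiplications
Savings: 9663597 - 5764801 = 3898796 multiplications

Standard: 9663597 multiplications (213^3). Strassen: 5764801 multiplications (7^8, after padding to 256x256). Strassen reduces 8 recursive multiplications to 7 at each level.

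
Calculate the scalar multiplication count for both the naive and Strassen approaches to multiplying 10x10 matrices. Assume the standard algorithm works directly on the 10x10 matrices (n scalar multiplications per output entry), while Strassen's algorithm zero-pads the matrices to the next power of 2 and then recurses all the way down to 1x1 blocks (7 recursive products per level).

Matrix multiplication for 10x10 matrices:

Strassen's algorithm requires power-of-2 dimensions. Pad 10x10 to 16x16 (next power of 2).

Standard algorithm: 10^3 = 1000 multiplications
Strassen's algorithm: 7^(log2(16)) = 7^4 = 2401 multiplications
Difference: 1000 - 2401 = -1401 (Strassen uses MORE here due to padding overhead — for small or just-over-power-of-2 n, padding can outweigh the per-level savings)

Standard: 1000 multiplications (10^3). Strassen: 2401 multiplications (7^4, after padding to 16x16). Strassen reduces 8 recursive multiplications to 7 at each level.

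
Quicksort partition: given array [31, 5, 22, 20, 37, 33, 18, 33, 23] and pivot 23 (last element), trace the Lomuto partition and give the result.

Lomuto partition with pivot = 23:

Initial array: [31, 5, 22, 20, 37, 33, 18, 33, 23]

arr[0]=31 > 23: no swap
arr[1]=5 <= 23: swap with position 0, array becomes [5, 31, 22, 20, 37, 33, 18, 33, 23]
arr[2]=22 <= 23: swap with position 1, array becomes [5, 22, 31, 20, 37, 33, 18, 33, 23]
arr[3]=20 <= 23: swap with position 2, array becomes [5, 22, 20, 31, 37, 33, 18, 33, 23]
arr[4]=37 > 23: no swap
arr[5]=33 > 23: no swap
arr[6]=18 <= 23: swap with position 3, array becomes [5, 22, 20, 18, 37, 33, 31, 33, 23]
arr[7]=33 > 23: no swap

Place pivot at position 4: [5, 22, 20, 18, 23, 33, 31, 33, 37]
Pivot position: 4

After partitioning with pivot 23, the array becomes [5, 22, 20, 18, 23, 33, 31, 33, 37]. The pivot is placed at index 4. All elements to the left of the pivot are <= 23, and all elements to the right are > 23.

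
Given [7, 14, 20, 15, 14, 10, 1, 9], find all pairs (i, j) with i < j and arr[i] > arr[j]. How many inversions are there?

Finding inversions in [7, 14, 20, 15, 14, 10, 1, 9]:

(0, 6): arr[0]=7 > arr[6]=1
(1, 5): arr[1]=14 > arr[5]=10
(1, 6): arr[1]=14 > arr[6]=1
(1, 7): arr[1]=14 > arr[7]=9
(2, 3): arr[2]=20 > arr[3]=15
(2, 4): arr[2]=20 > arr[4]=14
(2, 5): arr[2]=20 > arr[5]=10
(2, 6): arr[2]=20 > arr[6]=1
(2, 7): arr[2]=20 > arr[7]=9
(3, 4): arr[3]=15 > arr[4]=14
(3, 5): arr[3]=15 > arr[5]=10
(3, 6): arr[3]=15 > arr[6]=1
(3, 7): arr[3]=15 > arr[7]=9
(4, 5): arr[4]=14 > arr[5]=10
(4, 6): arr[4]=14 > arr[6]=1
(4, 7): arr[4]=14 > arr[7]=9
(5, 6): arr[5]=10 > arr[6]=1
(5, 7): arr[5]=10 > arr[7]=9

Total inversions: 18

The array has 18 inversion(s): (0,6), (1,5), (1,6), (1,7), (2,3), (2,4), (2,5), (2,6), (2,7), (3,4), (3,5), (3,6), (3,7), (4,5), (4,6), (4,7), (5,6), (5,7). Each pair (i,j) satisfies i < j and arr[i] > arr[j].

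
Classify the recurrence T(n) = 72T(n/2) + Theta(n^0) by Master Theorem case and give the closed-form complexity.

Master Theorem for T(n) = 72T(n/2) + O(n^0):

a = 72, b = 2, c = 0
log_b(a) = log_2(72) = 6.1699

Case 1: c = 0 < log_2(72) = 6.1699
T(n) = O(n^(log_2 72))

For T(n) = 72T(n/2) + O(n^0): log_2(72) = 6.1699. This is Case 1 of the Master Theorem (c < log_b(a), work dominated by leaves), giving O(n^(log_2 72)).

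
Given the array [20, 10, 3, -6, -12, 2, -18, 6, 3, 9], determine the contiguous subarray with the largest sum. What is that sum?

Using Kadane's algorithm on [20, 10, 3, -6, -12, 2, -18, 6, 3, 9]:

Scanning through the array:
Position 1 (value 10): max_ending_here = 30, max_so_far = 30
Position 2 (value 3): max_ending_here = 33, max_so_far = 33
Position 3 (value -6): max_ending_here = 27, max_so_far = 33
Position 4 (value -12): max_ending_here = 15, max_so_far = 33
Position 5 (value 2): max_ending_here = 17, max_so_far = 33
Position 6 (value -18): max_ending_here = -1, max_so_far = 33
Position 7 (value 6): max_ending_here = 6, max_so_far = 33
Position 8 (value 3): max_ending_here = 9, max_so_far = 33
Position 9 (value 9): max_ending_here = 18, max_so_far = 33

Maximum subarray: [20, 10, 3]
Maximum sum: 33

The maximum subarray is [20, 10, 3] with sum 33. This subarray runs from index 0 to index 2.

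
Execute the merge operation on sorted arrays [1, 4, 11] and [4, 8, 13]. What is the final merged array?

Merging process:

Compare 1 vs 4: take 1 from left. Merged: [1]
Compare 4 vs 4: take 4 from left. Merged: [1, 4]
Compare 11 vs 4: take 4 from right. Merged: [1, 4, 4]
Compare 11 vs 8: take 8 from right. Merged: [1, 4, 4, 8]
Compare 11 vs 13: take 11 from left. Merged: [1, 4, 4, 8, 11]
Append remaining from right: [13]. Merged: [1, 4, 4, 8, 11, 13]

Final merged array: [1, 4, 4, 8, 11, 13]
Total comparisons: 5

The merged array is [1, 4, 4, 8, 11, 13], requiring 5 comparisons. The merge step runs in O(n) time where n is the total number of elements.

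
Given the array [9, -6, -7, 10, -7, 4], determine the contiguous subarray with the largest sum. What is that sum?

Using Kadane's algorithm on [9, -6, -7, 10, -7, 4]:

Scanning through the array:
Position 1 (value -6): max_ending_here = 3, max_so_far = 9
Position 2 (value -7): max_ending_here = -4, max_so_far = 9
Position 3 (value 10): max_ending_here = 10, max_so_far = 10
Position 4 (value -7): max_ending_here = 3, max_so_far = 10
Position 5 (value 4): max_ending_here = 7, max_so_far = 10

Maximum subarray: [10]
Maximum sum: 10

The maximum subarray is [10] with sum 10. This subarray runs from index 3 to index 3.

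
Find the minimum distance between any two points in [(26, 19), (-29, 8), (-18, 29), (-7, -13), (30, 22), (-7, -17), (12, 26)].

Computing all pairwise distances among 7 points:

d((26, 19), (-29, 8)) = 56.0892
d((26, 19), (-18, 29)) = 45.1221
d((26, 19), (-7, -13)) = 45.9674
d((26, 19), (30, 22)) = 5.0
d((26, 19), (-7, -17)) = 48.8365
d((26, 19), (12, 26)) = 15.6525
d((-29, 8), (-18, 29)) = 23.7065
d((-29, 8), (-7, -13)) = 30.4138
d((-29, 8), (30, 22)) = 60.6383
d((-29, 8), (-7, -17)) = 33.3017
d((-29, 8), (12, 26)) = 44.7772
d((-18, 29), (-7, -13)) = 43.4166
d((-18, 29), (30, 22)) = 48.5077
d((-18, 29), (-7, -17)) = 47.2969
d((-18, 29), (12, 26)) = 30.1496
d((-7, -13), (30, 22)) = 50.9313
d((-7, -13), (-7, -17)) = 4.0 <-- minimum
d((-7, -13), (12, 26)) = 43.382
d((30, 22), (-7, -17)) = 53.7587
d((30, 22), (12, 26)) = 18.4391
d((-7, -17), (12, 26)) = 47.0106

Closest pair: (-7, -13) and (-7, -17) with distance 4.0

The closest pair is (-7, -13) and (-7, -17) with Euclidean distance 4.0. For 7 points, brute-force pairwise comparison is shown above. For large n, the divide-and-conquer algorithm (sort by x, recurse on halves, check the dividing strip) achieves O(n log n).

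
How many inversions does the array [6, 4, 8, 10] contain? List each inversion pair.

Finding inversions in [6, 4, 8, 10]:

(0, 1): arr[0]=6 > arr[1]=4

Total inversions: 1

The array has 1 inversion(s): (0,1). Each pair (i,j) satisfies i < j and arr[i] > arr[j].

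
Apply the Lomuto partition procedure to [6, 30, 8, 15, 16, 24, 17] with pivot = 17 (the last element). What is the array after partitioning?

Lomuto partition with pivot = 17:

Initial array: [6, 30, 8, 15, 16, 24, 17]

arr[0]=6 <= 17: swap with position 0, array becomes [6, 30, 8, 15, 16, 24, 17]
arr[1]=30 > 17: no swap
arr[2]=8 <= 17: swap with position 1, array becomes [6, 8, 30, 15, 16, 24, 17]
arr[3]=15 <= 17: swap with position 2, array becomes [6, 8, 15, 30, 16, 24, 17]
arr[4]=16 <= 17: swap with position 3, array becomes [6, 8, 15, 16, 30, 24, 17]
arr[5]=24 > 17: no swap

Place pivot at position 4: [6, 8, 15, 16, 17, 24, 30]
Pivot position: 4

After partitioning with pivot 17, the array becomes [6, 8, 15, 16, 17, 24, 30]. The pivot is placed at index 4. All elements to the left of the pivot are <= 17, and all elements to the right are > 17.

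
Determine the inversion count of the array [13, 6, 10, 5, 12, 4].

Finding inversions in [13, 6, 10, 5, 12, 4]:

(0, 1): arr[0]=13 > arr[1]=6
(0, 2): arr[0]=13 > arr[2]=10
(0, 3): arr[0]=13 > arr[3]=5
(0, 4): arr[0]=13 > arr[4]=12
(0, 5): arr[0]=13 > arr[5]=4
(1, 3): arr[1]=6 > arr[3]=5
(1, 5): arr[1]=6 > arr[5]=4
(2, 3): arr[2]=10 > arr[3]=5
(2, 5): arr[2]=10 > arr[5]=4
(3, 5): arr[3]=5 > arr[5]=4
(4, 5): arr[4]=12 > arr[5]=4

Total inversions: 11

The array has 11 inversion(s): (0,1), (0,2), (0,3), (0,4), (0,5), (1,3), (1,5), (2,3), (2,5), (3,5), (4,5). Each pair (i,j) satisfies i < j and arr[i] > arr[j].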